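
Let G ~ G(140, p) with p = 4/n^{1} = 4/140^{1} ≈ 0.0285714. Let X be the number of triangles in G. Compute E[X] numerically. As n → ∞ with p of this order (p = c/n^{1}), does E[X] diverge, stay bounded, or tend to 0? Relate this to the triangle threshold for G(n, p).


Number of potential triangles: C(140, 3) = 447580.
Each occurs with probability p³ ≈ (0.0285714)³ ≈ 2.33236152e-05.
By linearity: E[X] = C(140, 3)·p³ ≈ 447580 · 2.33236152e-05 ≈ 10.439184.
Here α = 1, so p = 4/n is exactly at the triangle threshold p ~ 1/n. Asymptotically E[X] → c³/6 = 4³/6 = 32/3 ≈ 10.666667, a bounded constant. In this regime the triangle count is asymptotically Poisson(c³/6).

E[X] ≈ 10.439184; in regime p = Θ(1/n^{1}) E[X] stays bounded (at the triangle threshold p ~ 1/n).


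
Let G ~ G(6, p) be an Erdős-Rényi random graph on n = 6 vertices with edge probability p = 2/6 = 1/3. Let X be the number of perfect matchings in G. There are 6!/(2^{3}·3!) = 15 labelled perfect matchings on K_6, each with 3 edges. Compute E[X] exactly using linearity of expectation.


K_6 has 6!/(2^{3}·3!) = 15 labelled perfect matchings.
For each such perfect matching H, let X_H = 1 if all 3 edges of H are present in G. Then P[X_H = 1] = p^{3} = (1/3)^{3} = 1/27.
By linearity of expectation: E[X] = Σ_H E[X_H] = 15 · p^{3} = 15 · 1/27 = 5/9.
Numerically: E[X] ≈ 0.5556.

E[X] = 15 · (1/3)^{3} = 5/9 ≈ 0.5556.


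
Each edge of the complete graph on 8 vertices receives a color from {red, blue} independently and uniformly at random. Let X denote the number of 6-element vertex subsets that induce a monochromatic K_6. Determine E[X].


Let X = Σ_S X_S over the C(8, 6) = 28 subsets S of size 6, where X_S = 1 if the K_6 on S is monochromatic.
For a fixed S, the K_6 on S has C(6, 2) = 15 edges. P[all 15 edges red] = (1/2)^15, and likewise for blue, so P[monochromatic] = 2·(1/2)^15 = 2^{1 − 15} = 1/16384.
By linearity of expectation: E[X] = C(8, 6) · 2^{1 − 15} = 28 · 1/16384 = 7/4096.
Numerically: E[X] ≈ 0.00171.

E[X] = C(8,6)·2^(1−C(6,2)) = 7/4096 ≈ 0.00171.


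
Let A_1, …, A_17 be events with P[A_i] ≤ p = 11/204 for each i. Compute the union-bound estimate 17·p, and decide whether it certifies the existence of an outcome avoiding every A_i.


Union bound: P[∪_{i=1}^{17} A_i] ≤ Σ_i P[A_i] ≤ 17·p = 17·(11/204) = 11/12.
Numerically: 11/12 ≈ 0.91667.
Is 11/12 < 1? YES.
Since P[∪ A_i] ≤ 11/12 < 1, the complement has P[∩ A_i^c] ≥ 1 − 11/12 = 1/12 > 0, so some outcome avoids every A_i.

17·p = 11/12 ≈ 0.91667; existence CERTIFIED by the union bound.


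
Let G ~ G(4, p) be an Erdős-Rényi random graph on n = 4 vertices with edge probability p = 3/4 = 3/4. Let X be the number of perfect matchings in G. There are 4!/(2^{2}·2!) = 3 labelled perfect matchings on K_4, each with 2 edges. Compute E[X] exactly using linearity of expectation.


K_4 has 4!/(2^{2}·2!) = 3 labelled perfect matchings.
For each such perfect matching H, let X_H = 1 if all 2 edges of H are present in G. Then P[X_H = 1] = p^{2} = (3/4)^{2} = 9/16.
Summing the indicators: E[X] = Σ_H E[X_H] = 3 · p^{2} = 3 · 9/16 = 27/16.
Numerically: E[X] ≈ 1.6875.

E[X] = 3 · (3/4)^{2} = 27/16 ≈ 1.6875.


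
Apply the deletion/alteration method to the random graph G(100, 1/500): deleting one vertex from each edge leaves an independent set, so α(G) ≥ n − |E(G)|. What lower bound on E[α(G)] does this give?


E[|E(G)|] = C(100, 2)·p = 4950 · (1/500) = 99/10.
E[α(G)] ≥ n − E[|E(G)|] = 100 − 99/10 = 901/10.
Numerically: ≈ 90.100.
(This is only a lower bound; the true E[α(G)] may be larger.)

E[α(G)] ≥ 901/10 ≈ 90.100.


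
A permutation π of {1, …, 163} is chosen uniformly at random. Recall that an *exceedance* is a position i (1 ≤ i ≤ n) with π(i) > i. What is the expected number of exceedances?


Write X = Σ_{i=1}^{163} X_i, where X_i = 1_{π(i) > i}.
For each fixed i, π(i) is uniform over {1, …, 163} (marginal of a uniform permutation), so P[π(i) > i] = (n − i)/n. Summing: Σ_{i=1}^{163} (n − i)/n = (0 + 1 + … + 162)/163 = 163(163 − 1)/(2·163) = (163 − 1)/2.
Hence E[X] = Σ_{i=1}^{163} (163 − i)/163 = 81 ≈ 81.000.

E[X] = 81 = 81.000.


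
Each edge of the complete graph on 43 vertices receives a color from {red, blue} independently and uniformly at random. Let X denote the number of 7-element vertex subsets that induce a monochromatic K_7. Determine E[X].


Let X = Σ_S X_S over the C(43, 7) = 32224114 subsets S of size 7, where X_S = 1 if the K_7 on S is monochromatic.
For a fixed S, the K_7 on S has C(7, 2) = 21 edges. P[all 21 edges red] = (1/2)^21, and likewise for blue, so P[monochromatic] = 2·(1/2)^21 = 2^{1 − 21} = 1/1048576.
By linearity of expectation: E[X] = C(43, 7) · 2^{1 − 21} = 32224114 · 1/1048576 = 16112057/524288.
Numerically: E[X] ≈ 30.731.

E[X] = C(43,7)·2^(1−C(7,2)) = 16112057/524288 ≈ 30.731.


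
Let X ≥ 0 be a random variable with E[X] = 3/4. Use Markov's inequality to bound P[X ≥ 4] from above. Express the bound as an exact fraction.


μ = E[X] = 3/4, a = 4.
Markov: P[X ≥ 4] ≤ μ/a = (3/4)/4 = 3/16.
Numerically: ≈ 0.18750.
(Since a = 4 > μ = 0.75000, the bound 3/16 is < 1 and informative.)

P[X ≥ 4] ≤ 3/16 ≈ 0.18750.


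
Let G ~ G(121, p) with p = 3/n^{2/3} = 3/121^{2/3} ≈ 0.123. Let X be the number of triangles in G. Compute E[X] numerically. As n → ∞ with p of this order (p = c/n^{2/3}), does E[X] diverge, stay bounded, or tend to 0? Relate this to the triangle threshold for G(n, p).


Number of potential triangles: C(121, 3) = 287980.
Each occurs with probability p³ ≈ (0.123)³ ≈ 1.84414e-03.
By linearity: E[X] = C(121, 3)·p³ ≈ 287980 · 1.84414e-03 ≈ 531.074.
Since α = 2/3 < 1, p = c/n^{2/3} ≫ 1/n is above the triangle threshold p ~ 1/n. Asymptotically E[X] ~ (c³/6)·n^{3(1−α)} = (3³/6)·n^{1} → ∞; triangles are abundant w.h.p.

E[X] ≈ 531.074; in regime p = Θ(1/n^{2/3}) E[X] diverges (above the triangle threshold p ~ 1/n).


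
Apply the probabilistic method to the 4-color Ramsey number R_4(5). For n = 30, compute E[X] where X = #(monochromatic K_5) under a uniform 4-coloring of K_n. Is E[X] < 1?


E[X] = C(30, 5) · 4^{1 − 10} = 142506 · 4^{−9} = 142506/262144.
As a reduced fraction: E[X] = 71253/131072 ≈ 0.5436172.
Is E[X] < 1? YES.
Since E[X] < 1, there exists a 4-coloring of K_{30} with no monochromatic K_5; hence R_4(5) > 30.

E[X] = 71253/131072 ≈ 0.5436172; E[X] < 1, so R_4(5) > 30.


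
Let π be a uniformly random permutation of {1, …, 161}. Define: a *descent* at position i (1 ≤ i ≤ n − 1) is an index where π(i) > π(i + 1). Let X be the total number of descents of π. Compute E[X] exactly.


Write X = Σ X_I over i = 1, …, 160, with X_I the indicator of one descent.
There are 160 indicators.
For each fixed i, the pair (π(i), π(i+1)) is a uniformly random ordered pair of distinct values from {1, …, 161}; by symmetry P[π(i) > π(i+1)] = 1/2.
By linearity: E[X] = 160 · (1/2) = (161 − 1) · (1/2) = 80 ≈ 80.000.

E[X] = 80 = 80.000.


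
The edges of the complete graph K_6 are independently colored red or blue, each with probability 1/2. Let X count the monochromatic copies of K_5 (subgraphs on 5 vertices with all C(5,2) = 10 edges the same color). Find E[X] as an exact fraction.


Let X = Σ_S X_S over the C(6, 5) = 6 subsets S of size 5, where X_S = 1 if the K_5 on S is monochromatic.
For a fixed S, the K_5 on S has C(5, 2) = 10 edges. P[all 10 edges red] = (1/2)^10, and likewise for blue, so P[monochromatic] = 2·(1/2)^10 = 2^{1 − 10} = 1/512.
By linearity: E[X] = C(6, 5) · 2^{1 − 10} = 6 · 1/512 = 3/256.
Numerically: E[X] ≈ 0.0117.

E[X] = C(6,5)·2^(1−C(5,2)) = 3/256 ≈ 0.0117.


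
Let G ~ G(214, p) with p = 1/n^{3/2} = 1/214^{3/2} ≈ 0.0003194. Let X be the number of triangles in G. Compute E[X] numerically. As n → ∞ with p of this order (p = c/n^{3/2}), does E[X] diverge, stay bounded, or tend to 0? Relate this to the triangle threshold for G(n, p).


Number of potential triangles: C(214, 3) = 1610564.
Each occurs with probability p³ ≈ (0.0003194)³ ≈ 3.259403e-11.
By linearity: E[X] = C(214, 3)·p³ ≈ 1610564 · 3.259403e-11 ≈ 0.0001.
Since α = 3/2 > 1, p = c/n^{3/2} = o(1/n) is below the triangle threshold p ~ 1/n. Asymptotically E[X] ~ (c³/6)·n^{3(1−α)} = (1³/6)·n^{-1.5} → 0, so by Markov's inequality G has no triangles w.h.p.

E[X] ≈ 0.0001; in regime p = Θ(1/n^{3/2}) E[X] tends to 0 (below the triangle threshold p ~ 1/n).


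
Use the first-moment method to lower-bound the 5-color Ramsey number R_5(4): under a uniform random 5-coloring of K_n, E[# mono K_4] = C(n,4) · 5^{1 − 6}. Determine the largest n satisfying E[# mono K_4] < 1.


We need C(n, 4) · 5^{1 − 6} < 1, i.e. C(n, 4) < 5^{6 − 1} = 3125.
Check values of n near the boundary:
  n = 14: C(14, 4) = 1001; 1001 < 3125? YES
  n = 15: C(15, 4) = 1365; 1365 < 3125? YES
  n = 16: C(16, 4) = 1820; 1820 < 3125? YES
  n = 17: C(17, 4) = 2380; 2380 < 3125? YES
  n = 18: C(18, 4) = 3060; 3060 < 3125? YES
  n = 19: C(19, 4) = 3876; 3876 < 3125? NO
  n = 20: C(20, 4) = 4845; 4845 < 3125? NO
  n = 21: C(21, 4) = 5985; 5985 < 3125? NO
The largest n with C(n, 4) < 3125 is n = 18 (where E[X] = 612/625 ≈ 0.97920). Hence R_5(4) > 18, i.e. R_5(4) ≥ 19.

Largest n = 18; hence R_5(4) > 18.


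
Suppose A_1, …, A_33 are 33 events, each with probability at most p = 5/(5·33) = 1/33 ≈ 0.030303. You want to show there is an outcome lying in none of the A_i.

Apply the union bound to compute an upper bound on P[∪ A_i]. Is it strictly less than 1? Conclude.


Union bound: P[∪_{i=1}^{33} A_i] ≤ Σ_i P[A_i] ≤ 33·p = 33·(1/33) = 1.
Numerically: 1 ≈ 1.000000.
Is 1 < 1? NO.
Since the bound 1 is ≥ 1, the union bound is uninformative here; it does NOT by itself certify existence.

33·p = 1 ≈ 1.000000; existence NOT certified by the union bound.


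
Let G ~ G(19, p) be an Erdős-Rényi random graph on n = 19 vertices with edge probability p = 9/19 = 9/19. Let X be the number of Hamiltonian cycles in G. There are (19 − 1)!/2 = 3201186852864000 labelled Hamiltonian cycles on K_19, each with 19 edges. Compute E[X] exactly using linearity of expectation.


K_19 has (19 − 1)!/2 = 3201186852864000 labelled Hamiltonian cycles.
For each such Hamiltonian cycle H, let X_H = 1 if all 19 edges of H are present in G. Then P[X_H = 1] = p^{19} = (9/19)^{19} = 1350851717672992089/1978419655660313589123979.
Summing the indicators: E[X] = Σ_H E[X_H] = 3201186852864000 · p^{19} = 3201186852864000 · 1350851717672992089/1978419655660313589123979 = 4324328758783534194876278992896000/1978419655660313589123979.
Numerically: E[X] ≈ 2.1857e+09.

E[X] = 3201186852864000 · (9/19)^{19} = 4324328758783534194876278992896000/1978419655660313589123979 ≈ 2.1857e+09.


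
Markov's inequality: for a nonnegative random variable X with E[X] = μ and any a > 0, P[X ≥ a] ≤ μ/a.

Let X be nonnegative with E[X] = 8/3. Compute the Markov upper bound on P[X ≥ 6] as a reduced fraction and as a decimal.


μ = E[X] = 8/3, a = 6.
Markov: P[X ≥ 6] ≤ μ/a = (8/3)/6 = 4/9.
Numerically: ≈ 0.444.
(Since a = 6 > μ = 2.667, the bound 4/9 is < 1 and informative.)

P[X ≥ 6] ≤ 4/9 ≈ 0.444.


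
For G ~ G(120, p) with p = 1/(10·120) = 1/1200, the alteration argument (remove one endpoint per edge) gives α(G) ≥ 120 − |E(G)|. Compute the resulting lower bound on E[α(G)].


E[|E(G)|] = C(120, 2)·p = 7140 · (1/1200) = 119/20.
E[α(G)] ≥ n − E[|E(G)|] = 120 − 119/20 = 2281/20.
Numerically: ≈ 114.050.
(This is only a lower bound; the true E[α(G)] may be larger.)

E[α(G)] ≥ 2281/20 ≈ 114.050.


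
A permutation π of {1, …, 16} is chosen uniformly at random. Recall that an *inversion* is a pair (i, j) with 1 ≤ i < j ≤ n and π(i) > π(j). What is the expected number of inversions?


Write X = Σ X_I over the C(16, 2) = 120 pairs i < j, with X_I the indicator of one inversion.
There are 120 indicators.
For each fixed pair i < j, the values π(i) and π(j) are two distinct elements of {1, …, 16} in uniformly random order; by symmetry P[π(i) > π(j)] = 1/2.
By linearity: E[X] = 120 · (1/2) = C(16, 2) · (1/2) = 120/2 = 60 ≈ 60.00000.

E[X] = 60 = 60.00000.


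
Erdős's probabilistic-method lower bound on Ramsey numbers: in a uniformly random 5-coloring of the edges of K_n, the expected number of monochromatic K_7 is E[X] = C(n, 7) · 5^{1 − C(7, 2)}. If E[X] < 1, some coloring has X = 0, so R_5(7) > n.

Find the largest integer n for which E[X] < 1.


We need C(n, 7) · 5^{1 − 21} < 1, i.e. C(n, 7) < 5^{21 − 1} = 95367431640625.
Check values of n near the boundary:
  n = 334: C(334, 7) = 86359460961576; 86359460961576 < 95367431640625? YES
  n = 335: C(335, 7) = 88202498238195; 88202498238195 < 95367431640625? YES
  n = 336: C(336, 7) = 90079147136880; 90079147136880 < 95367431640625? YES
  n = 337: C(337, 7) = 91989916924632; 91989916924632 < 95367431640625? YES
  n = 338: C(338, 7) = 93935323022736; 93935323022736 < 95367431640625? YES
  n = 339: C(339, 7) = 95915887062372; 95915887062372 < 95367431640625? NO
  n = 340: C(340, 7) = 97932136940560; 97932136940560 < 95367431640625? NO
  n = 341: C(341, 7) = 99984606876440; 99984606876440 < 95367431640625? NO
The largest n with C(n, 7) < 95367431640625 is n = 338 (where E[X] = 93935323022736/95367431640625 ≈ 0.985). Hence R_5(7) > 338, i.e. R_5(7) ≥ 339.

Largest n = 338; hence R_5(7) > 338.


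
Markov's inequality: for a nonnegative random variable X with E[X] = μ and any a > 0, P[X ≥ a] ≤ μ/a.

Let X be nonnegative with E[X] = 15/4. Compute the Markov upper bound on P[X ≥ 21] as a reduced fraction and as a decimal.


μ = E[X] = 15/4, a = 21.
Markov: P[X ≥ 21] ≤ μ/a = (15/4)/21 = 5/28.
Numerically: ≈ 0.178571.
(Since a = 21 > μ = 3.750000, the bound 5/28 is < 1 and informative.)

P[X ≥ 21] ≤ 5/28 ≈ 0.178571.


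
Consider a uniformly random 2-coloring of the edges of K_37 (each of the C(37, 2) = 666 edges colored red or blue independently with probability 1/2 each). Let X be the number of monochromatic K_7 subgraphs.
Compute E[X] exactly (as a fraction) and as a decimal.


Let X = Σ_S X_S over the C(37, 7) = 10295472 subsets S of size 7, where X_S = 1 if the K_7 on S is monochromatic.
For a fixed S, the K_7 on S has C(7, 2) = 21 edges. P[all 21 edges red] = (1/2)^21, and likewise for blue, so P[monochromatic] = 2·(1/2)^21 = 2^{1 − 21} = 1/1048576.
By linearity: E[X] = C(37, 7) · 2^{1 − 21} = 10295472 · 1/1048576 = 643467/65536.
Numerically: E[X] ≈ 9.81853.

E[X] = C(37,7)·2^(1−C(7,2)) = 643467/65536 ≈ 9.81853.


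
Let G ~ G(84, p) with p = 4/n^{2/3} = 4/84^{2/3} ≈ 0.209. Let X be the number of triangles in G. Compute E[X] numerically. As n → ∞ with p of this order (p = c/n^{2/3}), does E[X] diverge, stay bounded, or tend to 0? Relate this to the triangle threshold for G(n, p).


Number of potential triangles: C(84, 3) = 95284.
Each occurs with probability p³ ≈ (0.209)³ ≈ 9.07029e-03.
By linearity: E[X] = C(84, 3)·p³ ≈ 95284 · 9.07029e-03 ≈ 864.254.
Since α = 2/3 < 1, p = c/n^{2/3} ≫ 1/n is above the triangle threshold p ~ 1/n. Asymptotically E[X] ~ (c³/6)·n^{3(1−α)} = (4³/6)·n^{1} → ∞; triangles are abundant w.h.p.

E[X] ≈ 864.254; in regime p = Θ(1/n^{2/3}) E[X] diverges (above the triangle threshold p ~ 1/n).


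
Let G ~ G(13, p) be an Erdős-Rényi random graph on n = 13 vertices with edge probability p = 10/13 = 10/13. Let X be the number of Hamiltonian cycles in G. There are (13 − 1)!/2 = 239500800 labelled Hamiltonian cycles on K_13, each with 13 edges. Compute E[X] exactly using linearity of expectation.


K_13 has (13 − 1)!/2 = 239500800 labelled Hamiltonian cycles.
For each such Hamiltonian cycle H, let X_H = 1 if all 13 edges of H are present in G. Then P[X_H = 1] = p^{13} = (10/13)^{13} = 10000000000000/302875106592253.
By linearity of expectation: E[X] = Σ_H E[X_H] = 239500800 · p^{13} = 239500800 · 10000000000000/302875106592253 = 2395008000000000000000/302875106592253.
Numerically: E[X] ≈ 7.90758e+06.

E[X] = 239500800 · (10/13)^{13} = 2395008000000000000000/302875106592253 ≈ 7.90758e+06.


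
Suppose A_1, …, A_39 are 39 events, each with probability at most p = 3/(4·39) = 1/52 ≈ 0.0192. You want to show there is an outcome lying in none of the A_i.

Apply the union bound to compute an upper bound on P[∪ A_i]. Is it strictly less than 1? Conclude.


Union bound: P[∪_{i=1}^{39} A_i] ≤ Σ_i P[A_i] ≤ 39·p = 39·(1/52) = 3/4.
Numerically: 3/4 ≈ 0.7500.
Is 3/4 < 1? YES.
Since P[∪ A_i] ≤ 3/4 < 1, the complement has P[∩ A_i^c] ≥ 1 − 3/4 = 1/4 > 0, so some outcome avoids every A_i.

39·p = 3/4 ≈ 0.7500; existence CERTIFIED by the union bound.


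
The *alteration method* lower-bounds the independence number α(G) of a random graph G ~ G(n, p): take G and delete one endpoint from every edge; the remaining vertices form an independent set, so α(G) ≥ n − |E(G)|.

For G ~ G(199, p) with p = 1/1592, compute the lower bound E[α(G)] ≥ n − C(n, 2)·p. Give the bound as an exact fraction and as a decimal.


E[|E(G)|] = C(199, 2)·p = 19701 · (1/1592) = 99/8.
E[α(G)] ≥ n − E[|E(G)|] = 199 − 99/8 = 1493/8.
Numerically: ≈ 186.625000.
(This is only a lower bound; the true E[α(G)] may be larger.)

E[α(G)] ≥ 1493/8 ≈ 186.625000.


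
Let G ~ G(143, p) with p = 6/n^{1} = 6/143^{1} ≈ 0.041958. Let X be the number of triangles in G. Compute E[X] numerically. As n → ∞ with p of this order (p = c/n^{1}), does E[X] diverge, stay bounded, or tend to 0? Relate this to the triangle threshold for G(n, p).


Number of potential triangles: C(143, 3) = 477191.
Each occurs with probability p³ ≈ (0.041958)³ ≈ 7.3866180e-05.
By linearity: E[X] = C(143, 3)·p³ ≈ 477191 · 7.3866180e-05 ≈ 35.24828.
Here α = 1, so p = 6/n is exactly at the triangle threshold p ~ 1/n. Asymptotically E[X] → c³/6 = 6³/6 = 36 ≈ 36.00000, a bounded constant. In this regime the triangle count is asymptotically Poisson(c³/6).

E[X] ≈ 35.24828; in regime p = Θ(1/n^{1}) E[X] stays bounded (at the triangle threshold p ~ 1/n).


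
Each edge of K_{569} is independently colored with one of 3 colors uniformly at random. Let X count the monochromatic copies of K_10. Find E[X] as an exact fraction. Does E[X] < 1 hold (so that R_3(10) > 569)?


E[X] = C(569, 10) · 3^{1 − 45} = 905357721286137524328 · 3^{−44} = 905357721286137524328/984770902183611232881.
As a reduced fraction: E[X] = 100595302365126391592/109418989131512359209 ≈ 0.9194.
Is E[X] < 1? YES.
Since E[X] < 1, there exists a 3-coloring of K_{569} with no monochromatic K_10; hence R_3(10) > 569.

E[X] = 100595302365126391592/109418989131512359209 ≈ 0.9194; E[X] < 1, so R_3(10) > 569.


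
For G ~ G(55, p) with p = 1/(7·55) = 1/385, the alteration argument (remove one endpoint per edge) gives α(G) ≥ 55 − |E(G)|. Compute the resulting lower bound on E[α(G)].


E[|E(G)|] = C(55, 2)·p = 1485 · (1/385) = 27/7.
E[α(G)] ≥ n − E[|E(G)|] = 55 − 27/7 = 358/7.
Numerically: ≈ 51.143.
(This is only a lower bound; the true E[α(G)] may be larger.)

E[α(G)] ≥ 358/7 ≈ 51.143.


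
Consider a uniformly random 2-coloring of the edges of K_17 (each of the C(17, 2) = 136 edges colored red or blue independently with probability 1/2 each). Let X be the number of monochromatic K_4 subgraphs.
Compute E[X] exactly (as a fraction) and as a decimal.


Let X = Σ_S X_S over the C(17, 4) = 2380 subsets S of size 4, where X_S = 1 if the K_4 on S is monochromatic.
For a fixed S, the K_4 on S has C(4, 2) = 6 edges. P[all 6 edges red] = (1/2)^6, and likewise for blue, so P[monochromatic] = 2·(1/2)^6 = 2^{1 − 6} = 1/32.
By linearity: E[X] = C(17, 4) · 2^{1 − 6} = 2380 · 1/32 = 595/8.
Numerically: E[X] ≈ 74.37500.

E[X] = C(17,4)·2^(1−C(4,2)) = 595/8 ≈ 74.37500.


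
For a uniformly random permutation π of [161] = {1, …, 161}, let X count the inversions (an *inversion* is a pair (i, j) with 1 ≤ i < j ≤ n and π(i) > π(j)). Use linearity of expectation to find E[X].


Write X = Σ X_I over the C(161, 2) = 12880 pairs i < j, with X_I the indicator of one inversion.
There are 12880 indicators.
For each fixed pair i < j, the values π(i) and π(j) are two distinct elements of {1, …, 161} in uniformly random order; by symmetry P[π(i) > π(j)] = 1/2.
By linearity: E[X] = 12880 · (1/2) = C(161, 2) · (1/2) = 12880/2 = 6440 ≈ 6440.00000.

E[X] = 6440 = 6440.00000.


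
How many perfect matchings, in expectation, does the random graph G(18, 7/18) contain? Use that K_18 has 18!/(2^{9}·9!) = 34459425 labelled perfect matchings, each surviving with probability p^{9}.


K_18 has 18!/(2^{9}·9!) = 34459425 labelled perfect matchings.
For each such perfect matching H, let X_H = 1 if all 9 edges of H are present in G. Then P[X_H = 1] = p^{9} = (7/18)^{9} = 40353607/198359290368.
By linearity: E[X] = Σ_H E[X_H] = 34459425 · p^{9} = 34459425 · 40353607/198359290368 = 17167433257975/2448880128.
Numerically: E[X] ≈ 7010.3.

E[X] = 34459425 · (7/18)^{9} = 17167433257975/2448880128 ≈ 7010.3.


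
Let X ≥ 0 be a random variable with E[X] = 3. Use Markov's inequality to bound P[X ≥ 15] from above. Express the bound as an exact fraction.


μ = E[X] = 3, a = 15.
Markov: P[X ≥ 15] ≤ μ/a = (3)/15 = 1/5.
Numerically: ≈ 0.20000.
(Since a = 15 > μ = 3.00000, the bound 1/5 is < 1 and informative.)

P[X ≥ 15] ≤ 1/5 ≈ 0.20000.


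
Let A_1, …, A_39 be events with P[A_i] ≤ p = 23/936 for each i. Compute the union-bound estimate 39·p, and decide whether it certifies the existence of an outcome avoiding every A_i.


Union bound: P[∪_{i=1}^{39} A_i] ≤ Σ_i P[A_i] ≤ 39·p = 39·(23/936) = 23/24.
Numerically: 23/24 ≈ 0.9583333.
Is 23/24 < 1? YES.
Since P[∪ A_i] ≤ 23/24 < 1, the complement has P[∩ A_i^c] ≥ 1 − 23/24 = 1/24 > 0, so some outcome avoids every A_i.

39·p = 23/24 ≈ 0.9583333; existence CERTIFIED by the union bound.


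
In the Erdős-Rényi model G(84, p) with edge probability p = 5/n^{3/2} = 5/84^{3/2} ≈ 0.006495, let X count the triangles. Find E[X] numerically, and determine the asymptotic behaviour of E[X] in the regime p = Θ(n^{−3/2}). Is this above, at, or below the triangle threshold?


Number of potential triangles: C(84, 3) = 95284.
Each occurs with probability p³ ≈ (0.006495)³ ≈ 2.739386e-07.
By linearity: E[X] = C(84, 3)·p³ ≈ 95284 · 2.739386e-07 ≈ 0.0261.
Since α = 3/2 > 1, p = c/n^{3/2} = o(1/n) is below the triangle threshold p ~ 1/n. Asymptotically E[X] ~ (c³/6)·n^{3(1−α)} = (5³/6)·n^{-1.5} → 0, so by Markov's inequality G has no triangles w.h.p.

E[X] ≈ 0.0261; in regime p = Θ(1/n^{3/2}) E[X] tends to 0 (below the triangle threshold p ~ 1/n).


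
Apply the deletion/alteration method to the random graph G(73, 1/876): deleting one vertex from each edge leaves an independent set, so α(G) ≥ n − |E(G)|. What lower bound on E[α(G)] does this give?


E[|E(G)|] = C(73, 2)·p = 2628 · (1/876) = 3.
E[α(G)] ≥ n − E[|E(G)|] = 73 − 3 = 70.
Numerically: ≈ 70.000.
(This is only a lower bound; the true E[α(G)] may be larger.)

E[α(G)] ≥ 70 ≈ 70.000.


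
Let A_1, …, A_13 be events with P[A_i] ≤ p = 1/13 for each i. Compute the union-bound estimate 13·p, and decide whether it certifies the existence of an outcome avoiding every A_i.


Union bound: P[∪_{i=1}^{13} A_i] ≤ Σ_i P[A_i] ≤ 13·p = 13·(1/13) = 1.
Numerically: 1 ≈ 1.0000000.
Is 1 < 1? NO.
Since the bound 1 is ≥ 1, the union bound is uninformative here; it does NOT by itself certify existence.

13·p = 1 ≈ 1.0000000; existence NOT certified by the union bound.


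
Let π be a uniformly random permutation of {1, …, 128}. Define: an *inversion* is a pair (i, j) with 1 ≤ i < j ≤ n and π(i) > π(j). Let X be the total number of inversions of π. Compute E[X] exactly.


Write X = Σ X_I over the C(128, 2) = 8128 pairs i < j, with X_I the indicator of one inversion.
There are 8128 indicators.
For each fixed pair i < j, the values π(i) and π(j) are two distinct elements of {1, …, 128} in uniformly random order; by symmetry P[π(i) > π(j)] = 1/2.
By linearity: E[X] = 8128 · (1/2) = C(128, 2) · (1/2) = 8128/2 = 4064 ≈ 4064.00000.

E[X] = 4064 = 4064.00000.


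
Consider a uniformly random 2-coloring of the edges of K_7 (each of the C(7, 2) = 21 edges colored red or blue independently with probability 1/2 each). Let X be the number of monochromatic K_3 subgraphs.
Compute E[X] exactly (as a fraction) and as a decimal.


Let X = Σ_S X_S over the C(7, 3) = 35 subsets S of size 3, where X_S = 1 if the K_3 on S is monochromatic.
For a fixed S, the K_3 on S has C(3, 2) = 3 edges. P[all 3 edges red] = (1/2)^3, and likewise for blue, so P[monochromatic] = 2·(1/2)^3 = 2^{1 − 3} = 1/4.
By linearity of expectation: E[X] = C(7, 3) · 2^{1 − 3} = 35 · 1/4 = 35/4.
Numerically: E[X] ≈ 8.750.

E[X] = C(7,3)·2^(1−C(3,2)) = 35/4 ≈ 8.750.


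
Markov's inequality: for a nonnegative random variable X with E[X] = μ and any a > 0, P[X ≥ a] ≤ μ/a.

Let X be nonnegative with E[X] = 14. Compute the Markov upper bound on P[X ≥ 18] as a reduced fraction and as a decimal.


μ = E[X] = 14, a = 18.
Markov: P[X ≥ 18] ≤ μ/a = (14)/18 = 7/9.
Numerically: ≈ 0.7778.
(Since a = 18 > μ = 14.0000, the bound 7/9 is < 1 and informative.)

P[X ≥ 18] ≤ 7/9 ≈ 0.7778.


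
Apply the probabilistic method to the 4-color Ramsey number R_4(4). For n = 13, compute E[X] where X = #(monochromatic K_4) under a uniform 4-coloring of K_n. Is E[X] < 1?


E[X] = C(13, 4) · 4^{1 − 6} = 715 · 4^{−5} = 715/1024.
As a reduced fraction: E[X] = 715/1024 ≈ 0.69824.
Is E[X] < 1? YES.
Since E[X] < 1, there exists a 4-coloring of K_{13} with no monochromatic K_4; hence R_4(4) > 13.

E[X] = 715/1024 ≈ 0.69824; E[X] < 1, so R_4(4) > 13.


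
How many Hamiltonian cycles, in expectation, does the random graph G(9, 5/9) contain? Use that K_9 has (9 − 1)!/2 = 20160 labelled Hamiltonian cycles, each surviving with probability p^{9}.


K_9 has (9 − 1)!/2 = 20160 labelled Hamiltonian cycles.
For each such Hamiltonian cycle H, let X_H = 1 if all 9 edges of H are present in G. Then P[X_H = 1] = p^{9} = (5/9)^{9} = 1953125/387420489.
By linearity: E[X] = Σ_H E[X_H] = 20160 · p^{9} = 20160 · 1953125/387420489 = 4375000000/43046721.
Numerically: E[X] ≈ 101.634.

E[X] = 20160 · (5/9)^{9} = 4375000000/43046721 ≈ 101.634.


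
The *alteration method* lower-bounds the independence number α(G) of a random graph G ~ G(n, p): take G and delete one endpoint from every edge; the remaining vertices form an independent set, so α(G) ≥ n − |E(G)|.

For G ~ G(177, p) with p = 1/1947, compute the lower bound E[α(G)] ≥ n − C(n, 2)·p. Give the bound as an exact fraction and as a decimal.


E[|E(G)|] = C(177, 2)·p = 15576 · (1/1947) = 8.
E[α(G)] ≥ n − E[|E(G)|] = 177 − 8 = 169.
Numerically: ≈ 169.000.
(This is only a lower bound; the true E[α(G)] may be larger.)

E[α(G)] ≥ 169 ≈ 169.000.


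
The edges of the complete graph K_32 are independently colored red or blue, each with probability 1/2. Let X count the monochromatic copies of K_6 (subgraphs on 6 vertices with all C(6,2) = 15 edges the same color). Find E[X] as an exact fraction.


Let X = Σ_S X_S over the C(32, 6) = 906192 subsets S of size 6, where X_S = 1 if the K_6 on S is monochromatic.
For a fixed S, the K_6 on S has C(6, 2) = 15 edges. P[all 15 edges red] = (1/2)^15, and likewise for blue, so P[monochromatic] = 2·(1/2)^15 = 2^{1 − 15} = 1/16384.
By linearity: E[X] = C(32, 6) · 2^{1 − 15} = 906192 · 1/16384 = 56637/1024.
Numerically: E[X] ≈ 55.3096.

E[X] = C(32,6)·2^(1−C(6,2)) = 56637/1024 ≈ 55.3096.


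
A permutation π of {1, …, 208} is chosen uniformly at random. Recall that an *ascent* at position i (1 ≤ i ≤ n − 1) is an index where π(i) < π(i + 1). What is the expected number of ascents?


Write X = Σ X_I over i = 1, …, 207, with X_I the indicator of one ascent.
There are 207 indicators.
For each fixed i, the pair (π(i), π(i+1)) is a uniformly random ordered pair of distinct values from {1, …, 208}; by symmetry P[π(i) < π(i+1)] = 1/2.
By linearity: E[X] = 207 · (1/2) = (208 − 1) · (1/2) = 207/2 ≈ 103.500000.

E[X] = 207/2 = 103.500000.


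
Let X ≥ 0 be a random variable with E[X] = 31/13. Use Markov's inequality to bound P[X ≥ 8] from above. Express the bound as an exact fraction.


μ = E[X] = 31/13, a = 8.
Markov: P[X ≥ 8] ≤ μ/a = (31/13)/8 = 31/104.
Numerically: ≈ 0.2981.
(Since a = 8 > μ = 2.3846, the bound 31/104 is < 1 and informative.)

P[X ≥ 8] ≤ 31/104 ≈ 0.2981.


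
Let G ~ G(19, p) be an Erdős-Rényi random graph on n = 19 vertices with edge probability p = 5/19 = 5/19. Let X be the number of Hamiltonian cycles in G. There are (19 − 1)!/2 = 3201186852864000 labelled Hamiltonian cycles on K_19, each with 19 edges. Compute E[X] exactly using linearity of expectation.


K_19 has (19 − 1)!/2 = 3201186852864000 labelled Hamiltonian cycles.
For each such Hamiltonian cycle H, let X_H = 1 if all 19 edges of H are present in G. Then P[X_H = 1] = p^{19} = (5/19)^{19} = 19073486328125/1978419655660313589123979.
Summing the indicators: E[X] = Σ_H E[X_H] = 3201186852864000 · p^{19} = 3201186852864000 · 19073486328125/1978419655660313589123979 = 61057793671875000000000000000/1978419655660313589123979.
Numerically: E[X] ≈ 30862.

E[X] = 3201186852864000 · (5/19)^{19} = 61057793671875000000000000000/1978419655660313589123979 ≈ 30862.


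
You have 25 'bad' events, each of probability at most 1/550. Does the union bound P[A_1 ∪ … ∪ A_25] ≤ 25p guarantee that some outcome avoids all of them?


Union bound: P[∪_{i=1}^{25} A_i] ≤ Σ_i P[A_i] ≤ 25·p = 25·(1/550) = 1/22.
Numerically: 1/22 ≈ 0.0455.
Is 1/22 < 1? YES.
Since P[∪ A_i] ≤ 1/22 < 1, the complement has P[∩ A_i^c] ≥ 1 − 1/22 = 21/22 > 0, so some outcome avoids every A_i.

25·p = 1/22 ≈ 0.0455; existence CERTIFIED by the union bound.


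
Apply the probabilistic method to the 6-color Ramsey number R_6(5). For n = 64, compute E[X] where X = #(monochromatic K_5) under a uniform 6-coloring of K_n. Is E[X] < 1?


E[X] = C(64, 5) · 6^{1 − 10} = 7624512 · 6^{−9} = 7624512/10077696.
As a reduced fraction: E[X] = 13237/17496 ≈ 0.75657.
Is E[X] < 1? YES.
Since E[X] < 1, there exists a 6-coloring of K_{64} with no monochromatic K_5; hence R_6(5) > 64.

E[X] = 13237/17496 ≈ 0.75657; E[X] < 1, so R_6(5) > 64.


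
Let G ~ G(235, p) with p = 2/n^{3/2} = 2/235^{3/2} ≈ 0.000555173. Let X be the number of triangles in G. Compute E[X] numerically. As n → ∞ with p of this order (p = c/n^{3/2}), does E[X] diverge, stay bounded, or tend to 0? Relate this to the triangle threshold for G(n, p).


Number of potential triangles: C(235, 3) = 2135445.
Each occurs with probability p³ ≈ (0.000555173)³ ≈ 1.71113631e-10.
By linearity: E[X] = C(235, 3)·p³ ≈ 2135445 · 1.71113631e-10 ≈ 0.000365.
Since α = 3/2 > 1, p = c/n^{3/2} = o(1/n) is below the triangle threshold p ~ 1/n. Asymptotically E[X] ~ (c³/6)·n^{3(1−α)} = (2³/6)·n^{-1.5} → 0, so by Markov's inequality G has no triangles w.h.p.

E[X] ≈ 0.000365; in regime p = Θ(1/n^{3/2}) E[X] tends to 0 (below the triangle threshold p ~ 1/n).


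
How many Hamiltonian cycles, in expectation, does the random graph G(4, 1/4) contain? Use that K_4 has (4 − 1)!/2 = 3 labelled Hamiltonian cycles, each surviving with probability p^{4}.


K_4 has (4 − 1)!/2 = 3 labelled Hamiltonian cycles.
For each such Hamiltonian cycle H, let X_H = 1 if all 4 edges of H are present in G. Then P[X_H = 1] = p^{4} = (1/4)^{4} = 1/256.
By linearity: E[X] = Σ_H E[X_H] = 3 · p^{4} = 3 · 1/256 = 3/256.
Numerically: E[X] ≈ 0.0117188.

E[X] = 3 · (1/4)^{4} = 3/256 ≈ 0.0117188.


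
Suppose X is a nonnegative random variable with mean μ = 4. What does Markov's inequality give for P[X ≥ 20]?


μ = E[X] = 4, a = 20.
Markov: P[X ≥ 20] ≤ μ/a = (4)/20 = 1/5.
Numerically: ≈ 0.2000.
(Since a = 20 > μ = 4.0000, the bound 1/5 is < 1 and informative.)

P[X ≥ 20] ≤ 1/5 ≈ 0.2000.


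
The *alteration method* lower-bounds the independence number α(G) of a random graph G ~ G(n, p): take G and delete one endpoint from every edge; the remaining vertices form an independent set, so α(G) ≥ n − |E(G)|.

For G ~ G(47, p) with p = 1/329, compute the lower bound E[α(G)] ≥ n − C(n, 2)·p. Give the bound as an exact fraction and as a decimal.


E[|E(G)|] = C(47, 2)·p = 1081 · (1/329) = 23/7.
E[α(G)] ≥ n − E[|E(G)|] = 47 − 23/7 = 306/7.
Numerically: ≈ 43.714.
(This is only a lower bound; the true E[α(G)] may be larger.)

E[α(G)] ≥ 306/7 ≈ 43.714.


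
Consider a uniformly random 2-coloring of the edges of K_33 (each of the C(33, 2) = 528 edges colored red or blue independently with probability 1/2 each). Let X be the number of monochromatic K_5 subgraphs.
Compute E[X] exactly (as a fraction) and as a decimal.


Let X = Σ_S X_S over the C(33, 5) = 237336 subsets S of size 5, where X_S = 1 if the K_5 on S is monochromatic.
For a fixed S, the K_5 on S has C(5, 2) = 10 edges. P[all 10 edges red] = (1/2)^10, and likewise for blue, so P[monochromatic] = 2·(1/2)^10 = 2^{1 − 10} = 1/512.
Summing: E[X] = C(33, 5) · 2^{1 − 10} = 237336 · 1/512 = 29667/64.
Numerically: E[X] ≈ 463.547.

E[X] = C(33,5)·2^(1−C(5,2)) = 29667/64 ≈ 463.547.


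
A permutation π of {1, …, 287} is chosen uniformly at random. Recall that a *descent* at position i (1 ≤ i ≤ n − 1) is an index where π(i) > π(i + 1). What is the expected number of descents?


Write X = Σ X_I over i = 1, …, 286, with X_I the indicator of one descent.
There are 286 indicators.
For each fixed i, the pair (π(i), π(i+1)) is a uniformly random ordered pair of distinct values from {1, …, 287}; by symmetry P[π(i) > π(i+1)] = 1/2.
By linearity: E[X] = 286 · (1/2) = (287 − 1) · (1/2) = 143 ≈ 143.00000.

E[X] = 143 = 143.00000.


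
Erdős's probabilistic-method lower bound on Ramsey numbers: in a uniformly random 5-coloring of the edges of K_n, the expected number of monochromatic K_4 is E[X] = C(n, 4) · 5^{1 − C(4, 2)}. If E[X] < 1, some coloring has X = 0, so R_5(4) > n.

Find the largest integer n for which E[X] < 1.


We need C(n, 4) · 5^{1 − 6} < 1, i.e. C(n, 4) < 5^{6 − 1} = 3125.
Check values of n near the boundary:
  n = 15: C(15, 4) = 1365; 1365 < 3125? YES
  n = 16: C(16, 4) = 1820; 1820 < 3125? YES
  n = 17: C(17, 4) = 2380; 2380 < 3125? YES
  n = 18: C(18, 4) = 3060; 3060 < 3125? YES
  n = 19: C(19, 4) = 3876; 3876 < 3125? NO
The largest n with C(n, 4) < 3125 is n = 18 (where E[X] = 612/625 ≈ 0.9792000). Hence R_5(4) > 18, i.e. R_5(4) ≥ 19.

Largest n = 18; hence R_5(4) > 18.


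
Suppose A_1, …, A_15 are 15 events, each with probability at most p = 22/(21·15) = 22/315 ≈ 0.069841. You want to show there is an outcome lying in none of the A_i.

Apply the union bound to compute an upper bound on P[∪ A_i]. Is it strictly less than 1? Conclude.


Union bound: P[∪_{i=1}^{15} A_i] ≤ Σ_i P[A_i] ≤ 15·p = 15·(22/315) = 22/21.
Numerically: 22/21 ≈ 1.047619.
Is 22/21 < 1? NO.
Since the bound 22/21 is ≥ 1, the union bound is uninformative here; it does NOT by itself certify existence.

15·p = 22/21 ≈ 1.047619; existence NOT certified by the union bound.


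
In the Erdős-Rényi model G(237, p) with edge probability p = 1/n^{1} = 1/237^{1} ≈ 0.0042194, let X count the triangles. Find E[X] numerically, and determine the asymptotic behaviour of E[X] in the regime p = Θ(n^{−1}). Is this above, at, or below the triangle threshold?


Number of potential triangles: C(237, 3) = 2190670.
Each occurs with probability p³ ≈ (0.0042194)³ ≈ 7.5119893e-08.
By linearity: E[X] = C(237, 3)·p³ ≈ 2190670 · 7.5119893e-08 ≈ 0.16456.
Here α = 1, so p = 1/n is exactly at the triangle threshold p ~ 1/n. Asymptotically E[X] → c³/6 = 1³/6 = 1/6 ≈ 0.16667, a bounded constant. In this regime the triangle count is asymptotically Poisson(c³/6).

E[X] ≈ 0.16456; in regime p = Θ(1/n^{1}) E[X] stays bounded (at the triangle threshold p ~ 1/n).


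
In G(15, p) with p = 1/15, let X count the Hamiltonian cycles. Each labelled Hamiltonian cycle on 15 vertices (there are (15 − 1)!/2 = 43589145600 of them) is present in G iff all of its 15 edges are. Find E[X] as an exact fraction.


K_15 has (15 − 1)!/2 = 43589145600 labelled Hamiltonian cycles.
For each such Hamiltonian cycle H, let X_H = 1 if all 15 edges of H are present in G. Then P[X_H = 1] = p^{15} = (1/15)^{15} = 1/437893890380859375.
By linearity of expectation: E[X] = Σ_H E[X_H] = 43589145600 · p^{15} = 43589145600 · 1/437893890380859375 = 7175168/72081298828125.
Numerically: E[X] ≈ 9.95e-08.

E[X] = 43589145600 · (1/15)^{15} = 7175168/72081298828125 ≈ 9.95e-08.


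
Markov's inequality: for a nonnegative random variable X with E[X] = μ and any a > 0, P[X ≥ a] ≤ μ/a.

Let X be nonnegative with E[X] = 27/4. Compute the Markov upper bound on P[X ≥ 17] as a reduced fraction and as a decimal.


μ = E[X] = 27/4, a = 17.
Markov: P[X ≥ 17] ≤ μ/a = (27/4)/17 = 27/68.
Numerically: ≈ 0.397059.
(Since a = 17 > μ = 6.750000, the bound 27/68 is < 1 and informative.)

P[X ≥ 17] ≤ 27/68 ≈ 0.397059.


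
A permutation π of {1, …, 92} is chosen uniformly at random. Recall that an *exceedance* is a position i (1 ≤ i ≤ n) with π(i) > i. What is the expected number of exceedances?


Write X = Σ_{i=1}^{92} X_i, where X_i = 1_{π(i) > i}.
For each fixed i, π(i) is uniform over {1, …, 92} (marginal of a uniform permutation), so P[π(i) > i] = (n − i)/n. Summing: Σ_{i=1}^{92} (n − i)/n = (0 + 1 + … + 91)/92 = 92(92 − 1)/(2·92) = (92 − 1)/2.
Hence E[X] = Σ_{i=1}^{92} (92 − i)/92 = 91/2 ≈ 45.5000.

E[X] = 91/2 = 45.5000.


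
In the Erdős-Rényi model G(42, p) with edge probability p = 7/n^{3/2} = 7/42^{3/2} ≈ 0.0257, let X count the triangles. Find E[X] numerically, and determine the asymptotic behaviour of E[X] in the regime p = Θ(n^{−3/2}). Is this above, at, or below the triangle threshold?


Number of potential triangles: C(42, 3) = 11480.
Each occurs with probability p³ ≈ (0.0257)³ ≈ 1.70087e-05.
By linearity: E[X] = C(42, 3)·p³ ≈ 11480 · 1.70087e-05 ≈ 0.195.
Since α = 3/2 > 1, p = c/n^{3/2} = o(1/n) is below the triangle threshold p ~ 1/n. Asymptotically E[X] ~ (c³/6)·n^{3(1−α)} = (7³/6)·n^{-1.5} → 0, so by Markov's inequality G has no triangles w.h.p.

E[X] ≈ 0.195; in regime p = Θ(1/n^{3/2}) E[X] tends to 0 (below the triangle threshold p ~ 1/n).


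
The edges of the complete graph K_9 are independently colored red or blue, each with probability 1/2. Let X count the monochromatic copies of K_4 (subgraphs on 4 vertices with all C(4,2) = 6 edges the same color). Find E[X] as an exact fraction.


Let X = Σ_S X_S over the C(9, 4) = 126 subsets S of size 4, where X_S = 1 if the K_4 on S is monochromatic.
For a fixed S, the K_4 on S has C(4, 2) = 6 edges. P[all 6 edges red] = (1/2)^6, and likewise for blue, so P[monochromatic] = 2·(1/2)^6 = 2^{1 − 6} = 1/32.
By linearity: E[X] = C(9, 4) · 2^{1 − 6} = 126 · 1/32 = 63/16.
Numerically: E[X] ≈ 3.938.

E[X] = C(9,4)·2^(1−C(4,2)) = 63/16 ≈ 3.938.


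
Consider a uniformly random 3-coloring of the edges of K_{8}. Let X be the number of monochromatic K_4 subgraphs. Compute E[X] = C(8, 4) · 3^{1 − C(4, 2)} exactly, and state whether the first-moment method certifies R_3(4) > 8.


E[X] = C(8, 4) · 3^{1 − 6} = 70 · 3^{−5} = 70/243.
As a reduced fraction: E[X] = 70/243 ≈ 0.2880658.
Is E[X] < 1? YES.
Since E[X] < 1, there exists a 3-coloring of K_{8} with no monochromatic K_4; hence R_3(4) > 8.

E[X] = 70/243 ≈ 0.2880658; E[X] < 1, so R_3(4) > 8.
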